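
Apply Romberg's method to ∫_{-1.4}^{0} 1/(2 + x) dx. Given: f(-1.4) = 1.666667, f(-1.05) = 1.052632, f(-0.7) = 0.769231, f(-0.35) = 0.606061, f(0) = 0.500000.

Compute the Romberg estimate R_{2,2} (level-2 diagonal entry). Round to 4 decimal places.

1.2052

R_{0,0} (trapezoid, 1 panel, h=1.4000): 1.516667
R_{1,0} (trapezoid, 2 panels, h=0.7000): 1.296795
R_{2,0} (trapezoid, 4 panels, h=0.3500): 1.228940
R_{1,1} = 1.296795 + (1.296795 − 1.516667)/3 = 1.223504
R_{2,1} = 1.228940 + (1.228940 − 1.296795)/3 = 1.206322
R_{2,2} = 1.206322 + (1.206322 − 1.223504)/15 = 1.205177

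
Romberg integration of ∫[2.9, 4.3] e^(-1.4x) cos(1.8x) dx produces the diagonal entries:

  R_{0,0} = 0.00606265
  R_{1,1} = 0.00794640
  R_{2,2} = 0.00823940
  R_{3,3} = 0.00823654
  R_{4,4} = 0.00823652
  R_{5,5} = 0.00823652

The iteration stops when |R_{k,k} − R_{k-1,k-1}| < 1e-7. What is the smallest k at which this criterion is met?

k = 4

|R_{1,1} − R_{0,0}| = 0.00188375 ≥ 1e-7
|R_{2,2} − R_{1,1}| = 0.00029300 ≥ 1e-7
|R_{3,3} − R_{2,2}| = 0.00000286 ≥ 1e-7
|R_{4,4} − R_{3,3}| = 0.00000002 < 1e-7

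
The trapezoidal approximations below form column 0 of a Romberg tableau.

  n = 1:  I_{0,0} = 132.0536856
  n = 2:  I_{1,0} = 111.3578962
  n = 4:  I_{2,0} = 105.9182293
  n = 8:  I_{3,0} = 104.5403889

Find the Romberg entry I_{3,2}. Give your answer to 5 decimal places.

I_{2,1} = 105.9182293 + (105.9182293 − 111.3578962)/3 = 104.1050070
I_{3,1} = (4·104.5403889 − 105.9182293) / 3 = 104.0811088
I_{3,2} = (16·104.0811088 − 104.1050070) / 15 = 104.0795156

104.07952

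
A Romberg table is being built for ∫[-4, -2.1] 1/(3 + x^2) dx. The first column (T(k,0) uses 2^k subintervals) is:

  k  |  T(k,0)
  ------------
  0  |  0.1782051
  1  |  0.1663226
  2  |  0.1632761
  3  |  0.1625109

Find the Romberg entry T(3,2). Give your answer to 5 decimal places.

0.16226

T(2,1) = 0.1632761 + (0.1632761 − 0.1663226)/3 = 0.1622606
T(3,1) = (4·0.1625109 − 0.1632761) / 3 = 0.1622558
T(3,2) = 0.1622558 + (0.1622558 − 0.1622606)/15 = 0.1622555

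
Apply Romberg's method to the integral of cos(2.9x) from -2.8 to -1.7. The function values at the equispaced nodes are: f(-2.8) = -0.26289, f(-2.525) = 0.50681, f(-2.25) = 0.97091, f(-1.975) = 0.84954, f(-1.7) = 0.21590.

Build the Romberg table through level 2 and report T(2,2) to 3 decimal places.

T(0,0) (trapezoid, 1 panel, h=1.1000): -0.02584
T(1,0) (trapezoid, 2 panels, h=0.5500): 0.52108
T(2,0) (trapezoid, 4 panels, h=0.2750): 0.63354
T(1,1) = 0.52108 + (0.52108 − (-0.02584))/3 = 0.70339
T(2,1) = 0.63354 + (0.63354 − 0.52108)/3 = 0.67103
T(2,2) = 0.67103 + (0.67103 − 0.70339)/15 = 0.66887

0.669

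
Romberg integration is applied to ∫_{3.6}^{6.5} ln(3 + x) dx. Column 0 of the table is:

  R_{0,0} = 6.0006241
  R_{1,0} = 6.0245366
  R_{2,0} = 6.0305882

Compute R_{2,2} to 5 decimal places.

6.03261

R_{1,1} = 6.0245366 + (6.0245366 − 6.0006241)/3 = 6.0325074
R_{2,1} = (4·6.0305882 − 6.0245366) / 3 = 6.0326054
R_{2,2} = 6.0326054 + (6.0326054 − 6.0325074)/15 = 6.0326119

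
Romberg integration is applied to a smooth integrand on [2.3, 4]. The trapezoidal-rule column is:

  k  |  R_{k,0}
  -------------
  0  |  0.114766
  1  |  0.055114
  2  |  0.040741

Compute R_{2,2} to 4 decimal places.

0.0360

Richardson extrapolation on the trapezoidal column (denominator 4−1=3):
R_{1,1} = (4·0.055114 − 0.114766) / 3 = 0.035230
R_{2,1} = 0.040741 + (0.040741 − 0.055114)/3 = 0.035950
R_{2,2} = 0.035950 + (0.035950 − 0.035230)/15 = 0.035998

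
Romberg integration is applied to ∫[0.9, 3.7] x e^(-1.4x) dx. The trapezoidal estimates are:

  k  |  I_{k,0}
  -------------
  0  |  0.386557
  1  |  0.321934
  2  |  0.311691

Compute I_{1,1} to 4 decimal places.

Richardson extrapolation on the trapezoidal column (denominator 4−1=3):
I_{1,1} = 0.321934 + (0.321934 − 0.386557)/3 = 0.300393

0.3004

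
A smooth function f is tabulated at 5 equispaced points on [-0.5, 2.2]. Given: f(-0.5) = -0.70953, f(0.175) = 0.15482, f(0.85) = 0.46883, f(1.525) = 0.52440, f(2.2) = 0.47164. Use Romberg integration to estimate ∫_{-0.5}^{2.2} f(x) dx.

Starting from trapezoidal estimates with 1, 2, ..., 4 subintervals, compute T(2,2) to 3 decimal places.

0.771

T(0,0) (trapezoid, 1 panel, h=2.7000): -0.32115
T(1,0) (trapezoid, 2 panels, h=1.3500): 0.47234
T(2,0) (trapezoid, 4 panels, h=0.6750): 0.69465
T(1,1) = 0.47234 + (0.47234 − (-0.32115))/3 = 0.73684
T(2,1) = 0.69465 + (0.69465 − 0.47234)/3 = 0.76875
T(2,2) = 0.76875 + (0.76875 − 0.73684)/15 = 0.77088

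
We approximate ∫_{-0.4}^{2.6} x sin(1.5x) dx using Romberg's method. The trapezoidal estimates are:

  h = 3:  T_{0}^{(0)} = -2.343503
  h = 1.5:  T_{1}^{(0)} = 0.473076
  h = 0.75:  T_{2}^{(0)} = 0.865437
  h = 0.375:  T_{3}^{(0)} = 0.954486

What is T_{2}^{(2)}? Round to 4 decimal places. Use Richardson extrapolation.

T_{1}^{(1)} = 0.473076 + (0.473076 − (-2.343503))/3 = 1.411936
T_{2}^{(1)} = (4·0.865437 − 0.473076) / 3 = 0.996224
T_{2}^{(2)} = 0.996224 + (0.996224 − 1.411936)/15 = 0.968510

0.9685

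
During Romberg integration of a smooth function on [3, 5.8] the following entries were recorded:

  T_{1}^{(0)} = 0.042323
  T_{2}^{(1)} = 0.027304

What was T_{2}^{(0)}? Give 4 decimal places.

From T_{2}^{(1)} = (4·T_{2}^{(0)} − T_{1}^{(0)})/3, solve for T_{2}^{(0)}:
4·T_{2}^{(0)} = 3·0.027304 + 0.042323 = 0.124235
T_{2}^{(0)} = 0.031059

0.0311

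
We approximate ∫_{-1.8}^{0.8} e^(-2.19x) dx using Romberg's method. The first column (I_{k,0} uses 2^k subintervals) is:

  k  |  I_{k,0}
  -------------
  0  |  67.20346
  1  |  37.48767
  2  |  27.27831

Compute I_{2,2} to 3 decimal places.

23.628

Richardson extrapolation on the trapezoidal column (denominator 4−1=3):
I_{1,1} = (4·37.48767 − 67.20346) / 3 = 27.58241
I_{2,1} = 27.27831 + (27.27831 − 37.48767)/3 = 23.87519
I_{2,2} = 23.87519 + (23.87519 − 27.58241)/15 = 23.62804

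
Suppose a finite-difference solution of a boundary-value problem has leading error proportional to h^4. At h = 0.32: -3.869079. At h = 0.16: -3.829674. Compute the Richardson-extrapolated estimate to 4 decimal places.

-3.8270

Extrapolated value = (16·A(h/2) − A(h)) / (16 − 1)
= (16·(-3.829674) − (-3.869079)) / 15
= -57.405705 / 15 = -3.827047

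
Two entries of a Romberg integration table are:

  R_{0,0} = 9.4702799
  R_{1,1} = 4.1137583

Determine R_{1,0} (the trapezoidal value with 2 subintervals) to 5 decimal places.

From R_{1,1} = (4·R_{1,0} − R_{0,0})/3, solve for R_{1,0}:
4·R_{1,0} = 3·4.1137583 + 9.4702799 = 21.8115548
R_{1,0} = 5.4528887

5.45289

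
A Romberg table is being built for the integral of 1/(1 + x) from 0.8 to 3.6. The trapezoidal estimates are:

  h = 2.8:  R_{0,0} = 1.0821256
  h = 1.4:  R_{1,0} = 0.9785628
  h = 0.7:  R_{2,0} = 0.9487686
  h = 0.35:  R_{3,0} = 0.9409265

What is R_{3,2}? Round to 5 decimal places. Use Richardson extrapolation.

Richardson extrapolation on the trapezoidal column (denominator 4−1=3):
R_{2,1} = 0.9487686 + (0.9487686 − 0.9785628)/3 = 0.9388372
R_{3,1} = 0.9409265 + (0.9409265 − 0.9487686)/3 = 0.9383125
R_{3,2} = 0.9383125 + (0.9383125 − 0.9388372)/15 = 0.9382775

0.93828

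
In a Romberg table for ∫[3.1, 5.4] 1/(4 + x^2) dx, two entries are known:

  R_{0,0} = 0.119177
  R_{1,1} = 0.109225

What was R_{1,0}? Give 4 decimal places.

From R_{1,1} = (4·R_{1,0} − R_{0,0})/3, solve for R_{1,0}:
4·R_{1,0} = 3·0.109225 + 0.119177 = 0.446852
R_{1,0} = 0.111713

0.1117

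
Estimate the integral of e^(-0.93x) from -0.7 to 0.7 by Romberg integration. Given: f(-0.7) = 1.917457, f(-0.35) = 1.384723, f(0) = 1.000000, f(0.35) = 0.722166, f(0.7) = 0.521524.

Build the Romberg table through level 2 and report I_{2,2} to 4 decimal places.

1.5010

I_{0,0} (trapezoid, 1 panel, h=1.4000): 1.707287
I_{1,0} (trapezoid, 2 panels, h=0.7000): 1.553643
I_{2,0} (trapezoid, 4 panels, h=0.3500): 1.514233
I_{1,1} = 1.553643 + (1.553643 − 1.707287)/3 = 1.502428
I_{2,1} = 1.514233 + (1.514233 − 1.553643)/3 = 1.501096
I_{2,2} = 1.501096 + (1.501096 − 1.502428)/15 = 1.501007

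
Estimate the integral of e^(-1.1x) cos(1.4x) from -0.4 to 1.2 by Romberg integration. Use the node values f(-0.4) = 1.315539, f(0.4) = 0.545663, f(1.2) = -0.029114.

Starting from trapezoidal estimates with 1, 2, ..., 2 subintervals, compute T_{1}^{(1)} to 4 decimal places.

0.9251

T_{0}^{(0)} (trapezoid, 1 panel, h=1.6000): 1.029140
T_{1}^{(0)} (trapezoid, 2 panels, h=0.8000): 0.951100
T_{1}^{(1)} = 0.951100 + (0.951100 − 1.029140)/3 = 0.925087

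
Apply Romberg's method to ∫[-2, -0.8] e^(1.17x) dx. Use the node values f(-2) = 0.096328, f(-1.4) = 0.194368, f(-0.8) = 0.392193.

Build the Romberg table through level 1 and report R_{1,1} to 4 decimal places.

R_{0,0} (trapezoid, 1 panel, h=1.2000): 0.293113
R_{1,0} (trapezoid, 2 panels, h=0.6000): 0.263177
R_{1,1} = 0.263177 + (0.263177 − 0.293113)/3 = 0.253198

0.2532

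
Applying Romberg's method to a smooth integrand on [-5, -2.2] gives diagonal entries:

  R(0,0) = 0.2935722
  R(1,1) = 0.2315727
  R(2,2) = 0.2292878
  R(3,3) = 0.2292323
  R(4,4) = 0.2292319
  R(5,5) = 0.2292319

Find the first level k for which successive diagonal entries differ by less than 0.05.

k = 2

|R(1,1) − R(0,0)| = 0.0619995 ≥ 0.05
|R(2,2) − R(1,1)| = 0.0022849 < 0.05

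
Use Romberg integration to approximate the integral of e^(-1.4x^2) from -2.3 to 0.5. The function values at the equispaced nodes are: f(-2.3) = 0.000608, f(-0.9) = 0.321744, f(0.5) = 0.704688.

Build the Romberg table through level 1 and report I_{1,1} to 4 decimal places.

0.9297

I_{0,0} (trapezoid, 1 panel, h=2.8000): 0.987414
I_{1,0} (trapezoid, 2 panels, h=1.4000): 0.944149
I_{1,1} = 0.944149 + (0.944149 − 0.987414)/3 = 0.929727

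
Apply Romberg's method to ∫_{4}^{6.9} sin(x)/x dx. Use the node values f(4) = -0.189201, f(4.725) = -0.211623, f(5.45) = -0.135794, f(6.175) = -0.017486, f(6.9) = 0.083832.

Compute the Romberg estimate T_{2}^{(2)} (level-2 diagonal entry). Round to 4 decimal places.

T_{0}^{(0)} (trapezoid, 1 panel, h=2.9000): -0.152785
T_{1}^{(0)} (trapezoid, 2 panels, h=1.4500): -0.273294
T_{2}^{(0)} (trapezoid, 4 panels, h=0.7250): -0.302751
T_{1}^{(1)} = -0.273294 + (-0.273294 − (-0.152785))/3 = -0.313464
T_{2}^{(1)} = -0.302751 + (-0.302751 − (-0.273294))/3 = -0.312570
T_{2}^{(2)} = -0.312570 + (-0.312570 − (-0.313464))/15 = -0.312510

-0.3125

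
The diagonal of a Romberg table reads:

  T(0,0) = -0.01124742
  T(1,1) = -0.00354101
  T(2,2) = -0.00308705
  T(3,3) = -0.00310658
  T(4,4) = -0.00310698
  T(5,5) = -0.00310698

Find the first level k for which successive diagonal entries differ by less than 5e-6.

k = 4

|T(1,1) − T(0,0)| = 0.00770641 ≥ 5e-6
|T(2,2) − T(1,1)| = 0.00045396 ≥ 5e-6
|T(3,3) − T(2,2)| = 0.00001953 ≥ 5e-6
|T(4,4) − T(3,3)| = 0.00000040 < 5e-6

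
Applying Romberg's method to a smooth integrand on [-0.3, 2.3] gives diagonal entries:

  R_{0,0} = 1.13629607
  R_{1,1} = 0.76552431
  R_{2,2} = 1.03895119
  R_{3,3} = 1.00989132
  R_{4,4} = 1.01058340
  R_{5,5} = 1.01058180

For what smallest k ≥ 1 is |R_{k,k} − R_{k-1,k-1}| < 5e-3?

k = 4

|R_{1,1} − R_{0,0}| = 0.37077176 ≥ 5e-3
|R_{2,2} − R_{1,1}| = 0.27342688 ≥ 5e-3
|R_{3,3} − R_{2,2}| = 0.02905987 ≥ 5e-3
|R_{4,4} − R_{3,3}| = 0.00069208 < 5e-3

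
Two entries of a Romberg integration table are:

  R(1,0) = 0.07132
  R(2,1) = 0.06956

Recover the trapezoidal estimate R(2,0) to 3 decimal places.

From R(2,1) = (4·R(2,0) − R(1,0))/3, solve for R(2,0):
4·R(2,0) = 3·0.06956 + 0.07132 = 0.28000
R(2,0) = 0.07000

0.070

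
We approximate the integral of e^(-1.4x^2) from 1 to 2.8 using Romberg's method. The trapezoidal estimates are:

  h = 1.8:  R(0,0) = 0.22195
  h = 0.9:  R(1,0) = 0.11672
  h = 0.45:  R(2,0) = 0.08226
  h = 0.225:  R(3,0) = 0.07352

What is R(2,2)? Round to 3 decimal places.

0.070

Richardson extrapolation on the trapezoidal column (denominator 4−1=3):
R(1,1) = 0.11672 + (0.11672 − 0.22195)/3 = 0.08164
R(2,1) = (4·0.08226 − 0.11672) / 3 = 0.07077
R(2,2) = 0.07077 + (0.07077 − 0.08164)/15 = 0.07005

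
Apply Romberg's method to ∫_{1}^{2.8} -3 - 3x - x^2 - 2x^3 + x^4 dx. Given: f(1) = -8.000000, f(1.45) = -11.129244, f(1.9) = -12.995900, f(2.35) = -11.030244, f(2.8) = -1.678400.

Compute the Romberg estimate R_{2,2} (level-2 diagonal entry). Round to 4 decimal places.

-18.6561

R_{0,0} (trapezoid, 1 panel, h=1.8000): -8.710560
R_{1,0} (trapezoid, 2 panels, h=0.9000): -16.051590
R_{2,0} (trapezoid, 4 panels, h=0.4500): -17.997565
R_{1,1} = -16.051590 + (-16.051590 − (-8.710560))/3 = -18.498600
R_{2,1} = -17.997565 + (-17.997565 − (-16.051590))/3 = -18.646223
R_{2,2} = -18.646223 + (-18.646223 − (-18.498600))/15 = -18.656065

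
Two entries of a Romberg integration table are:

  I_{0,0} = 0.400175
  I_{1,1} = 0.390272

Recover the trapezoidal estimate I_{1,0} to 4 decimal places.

0.3927

From I_{1,1} = (4·I_{1,0} − I_{0,0})/3, solve for I_{1,0}:
4·I_{1,0} = 3·0.390272 + 0.400175 = 1.570991
I_{1,0} = 0.392748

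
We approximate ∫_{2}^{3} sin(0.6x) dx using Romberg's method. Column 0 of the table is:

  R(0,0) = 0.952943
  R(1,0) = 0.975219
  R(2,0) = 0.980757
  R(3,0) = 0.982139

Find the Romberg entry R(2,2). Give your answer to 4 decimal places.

Richardson extrapolation on the trapezoidal column (denominator 4−1=3):
R(1,1) = 0.975219 + (0.975219 − 0.952943)/3 = 0.982644
R(2,1) = 0.980757 + (0.980757 − 0.975219)/3 = 0.982603
R(2,2) = 0.982603 + (0.982603 − 0.982644)/15 = 0.982600
(Column j=1 coincides with Simpson's rule on the same nodes.)

0.9826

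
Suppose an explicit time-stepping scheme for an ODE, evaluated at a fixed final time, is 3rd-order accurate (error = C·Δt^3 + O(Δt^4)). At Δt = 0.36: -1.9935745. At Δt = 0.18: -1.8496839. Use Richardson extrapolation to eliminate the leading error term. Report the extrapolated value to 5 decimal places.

Extrapolated value = (8·A(Δt/2) − A(Δt)) / (8 − 1)
= (8·(-1.8496839) − (-1.9935745)) / 7
= -12.8038967 / 7 = -1.8291281

-1.82913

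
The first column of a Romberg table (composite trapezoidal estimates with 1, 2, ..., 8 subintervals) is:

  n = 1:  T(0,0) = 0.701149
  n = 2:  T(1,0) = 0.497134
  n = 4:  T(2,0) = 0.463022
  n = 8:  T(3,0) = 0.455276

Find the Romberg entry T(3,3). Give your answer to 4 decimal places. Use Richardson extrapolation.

Richardson extrapolation on the trapezoidal column (denominator 4−1=3):
T(1,1) = (4·0.497134 − 0.701149) / 3 = 0.429129
T(2,1) = (4·0.463022 − 0.497134) / 3 = 0.451651
T(3,1) = (4·0.455276 − 0.463022) / 3 = 0.452694
T(2,2) = (16·0.451651 − 0.429129) / 15 = 0.453152
T(3,2) = 0.452694 + (0.452694 − 0.451651)/15 = 0.452764
T(3,3) = 0.452764 + (0.452764 − 0.453152)/63 = 0.452758

0.4528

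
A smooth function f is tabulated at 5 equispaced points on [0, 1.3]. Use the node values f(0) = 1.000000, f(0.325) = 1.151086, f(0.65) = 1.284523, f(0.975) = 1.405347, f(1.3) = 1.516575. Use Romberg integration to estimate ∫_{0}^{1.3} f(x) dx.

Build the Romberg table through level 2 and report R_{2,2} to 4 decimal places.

1.6587

R_{0,0} (trapezoid, 1 panel, h=1.3000): 1.635774
R_{1,0} (trapezoid, 2 panels, h=0.6500): 1.652827
R_{2,0} (trapezoid, 4 panels, h=0.3250): 1.657254
R_{1,1} = 1.652827 + (1.652827 − 1.635774)/3 = 1.658511
R_{2,1} = 1.657254 + (1.657254 − 1.652827)/3 = 1.658730
R_{2,2} = 1.658730 + (1.658730 − 1.658511)/15 = 1.658745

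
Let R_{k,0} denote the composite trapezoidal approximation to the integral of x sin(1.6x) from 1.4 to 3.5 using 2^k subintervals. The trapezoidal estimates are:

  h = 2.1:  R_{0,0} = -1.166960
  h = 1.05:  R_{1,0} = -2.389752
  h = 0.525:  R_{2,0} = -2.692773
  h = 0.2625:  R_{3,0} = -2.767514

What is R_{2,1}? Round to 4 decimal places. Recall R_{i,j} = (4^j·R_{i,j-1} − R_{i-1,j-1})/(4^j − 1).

Richardson extrapolation on the trapezoidal column (denominator 4−1=3):
R_{2,1} = (4·(-2.692773) − (-2.389752)) / 3 = -2.793780

-2.7938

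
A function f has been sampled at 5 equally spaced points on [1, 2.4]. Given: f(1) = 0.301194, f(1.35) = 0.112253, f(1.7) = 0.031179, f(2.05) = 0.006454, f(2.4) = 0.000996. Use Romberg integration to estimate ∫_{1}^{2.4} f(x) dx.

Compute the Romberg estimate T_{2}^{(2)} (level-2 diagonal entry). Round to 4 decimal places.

0.0978

T_{0}^{(0)} (trapezoid, 1 panel, h=1.4000): 0.211533
T_{1}^{(0)} (trapezoid, 2 panels, h=0.7000): 0.127592
T_{2}^{(0)} (trapezoid, 4 panels, h=0.3500): 0.105343
T_{1}^{(1)} = 0.127592 + (0.127592 − 0.211533)/3 = 0.099612
T_{2}^{(1)} = 0.105343 + (0.105343 − 0.127592)/3 = 0.097927
T_{2}^{(2)} = 0.097927 + (0.097927 − 0.099612)/15 = 0.097815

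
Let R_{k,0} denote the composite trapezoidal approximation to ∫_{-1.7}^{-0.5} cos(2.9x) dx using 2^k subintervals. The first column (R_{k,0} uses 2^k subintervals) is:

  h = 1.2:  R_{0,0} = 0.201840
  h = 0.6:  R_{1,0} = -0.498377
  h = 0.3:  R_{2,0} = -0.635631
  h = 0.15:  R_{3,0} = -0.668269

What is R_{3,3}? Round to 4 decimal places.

Richardson extrapolation on the trapezoidal column (denominator 4−1=3):
R_{1,1} = (4·(-0.498377) − 0.201840) / 3 = -0.731783
R_{2,1} = -0.635631 + (-0.635631 − (-0.498377))/3 = -0.681382
R_{3,1} = -0.668269 + (-0.668269 − (-0.635631))/3 = -0.679148
R_{2,2} = -0.681382 + (-0.681382 − (-0.731783))/15 = -0.678022
R_{3,2} = (16·(-0.679148) − (-0.681382)) / 15 = -0.678999
R_{3,3} = (64·(-0.678999) − (-0.678022)) / 63 = -0.679015

-0.6790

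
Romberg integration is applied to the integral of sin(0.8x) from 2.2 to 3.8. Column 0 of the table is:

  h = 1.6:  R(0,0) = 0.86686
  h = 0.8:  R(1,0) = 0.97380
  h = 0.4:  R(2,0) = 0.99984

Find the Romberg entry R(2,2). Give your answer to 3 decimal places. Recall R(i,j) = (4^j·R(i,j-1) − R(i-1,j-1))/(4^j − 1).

R(1,1) = 0.97380 + (0.97380 − 0.86686)/3 = 1.00945
R(2,1) = 0.99984 + (0.99984 − 0.97380)/3 = 1.00852
R(2,2) = (16·1.00852 − 1.00945) / 15 = 1.00846

1.008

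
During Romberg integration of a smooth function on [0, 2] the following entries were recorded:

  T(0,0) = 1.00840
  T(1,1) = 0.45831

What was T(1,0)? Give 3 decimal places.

0.596

From T(1,1) = (4·T(1,0) − T(0,0))/3, solve for T(1,0):
4·T(1,0) = 3·0.45831 + 1.00840 = 2.38333
T(1,0) = 0.59583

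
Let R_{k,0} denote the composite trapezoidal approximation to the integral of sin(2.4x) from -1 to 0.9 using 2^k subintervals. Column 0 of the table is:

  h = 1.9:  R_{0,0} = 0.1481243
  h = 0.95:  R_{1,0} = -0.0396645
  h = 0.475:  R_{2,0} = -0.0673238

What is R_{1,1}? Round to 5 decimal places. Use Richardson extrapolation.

-0.10226

R_{1,1} = -0.0396645 + (-0.0396645 − 0.1481243)/3 = -0.1022608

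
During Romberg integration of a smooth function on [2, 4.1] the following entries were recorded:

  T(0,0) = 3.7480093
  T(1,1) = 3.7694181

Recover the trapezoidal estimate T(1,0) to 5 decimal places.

From T(1,1) = (4·T(1,0) − T(0,0))/3, solve for T(1,0):
4·T(1,0) = 3·3.7694181 + 3.7480093 = 15.0562636
T(1,0) = 3.7640659

3.76407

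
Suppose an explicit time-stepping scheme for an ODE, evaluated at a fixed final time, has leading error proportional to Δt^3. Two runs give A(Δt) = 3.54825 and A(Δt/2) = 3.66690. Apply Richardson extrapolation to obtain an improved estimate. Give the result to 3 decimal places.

3.684

Extrapolated value = (8·A(Δt/2) − A(Δt)) / (8 − 1)
= (8·3.66690 − 3.54825) / 7
= 25.78695 / 7 = 3.68385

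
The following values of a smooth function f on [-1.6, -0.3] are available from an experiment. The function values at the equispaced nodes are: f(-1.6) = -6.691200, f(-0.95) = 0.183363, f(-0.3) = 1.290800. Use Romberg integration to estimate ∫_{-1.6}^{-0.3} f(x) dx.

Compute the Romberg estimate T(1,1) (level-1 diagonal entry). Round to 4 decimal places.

-1.0112

T(0,0) (trapezoid, 1 panel, h=1.3000): -3.510260
T(1,0) (trapezoid, 2 panels, h=0.6500): -1.635944
T(1,1) = -1.635944 + (-1.635944 − (-3.510260))/3 = -1.011172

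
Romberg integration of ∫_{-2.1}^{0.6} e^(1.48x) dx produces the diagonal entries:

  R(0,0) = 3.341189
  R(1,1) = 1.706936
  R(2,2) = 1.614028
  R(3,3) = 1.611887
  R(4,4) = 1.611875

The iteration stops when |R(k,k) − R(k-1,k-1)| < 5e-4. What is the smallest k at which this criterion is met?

k = 4

|R(1,1) − R(0,0)| = 1.634253 ≥ 5e-4
|R(2,2) − R(1,1)| = 0.092908 ≥ 5e-4
|R(3,3) − R(2,2)| = 0.002141 ≥ 5e-4
|R(4,4) − R(3,3)| = 0.000012 < 5e-4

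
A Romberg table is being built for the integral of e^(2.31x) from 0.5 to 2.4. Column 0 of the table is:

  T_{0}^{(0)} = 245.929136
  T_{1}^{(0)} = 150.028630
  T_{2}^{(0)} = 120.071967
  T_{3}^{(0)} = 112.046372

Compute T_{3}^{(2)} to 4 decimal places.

T_{2}^{(1)} = 120.071967 + (120.071967 − 150.028630)/3 = 110.086413
T_{3}^{(1)} = 112.046372 + (112.046372 − 120.071967)/3 = 109.371174
T_{3}^{(2)} = (16·109.371174 − 110.086413) / 15 = 109.323491

109.3235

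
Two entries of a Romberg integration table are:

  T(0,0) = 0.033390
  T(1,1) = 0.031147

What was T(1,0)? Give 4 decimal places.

From T(1,1) = (4·T(1,0) − T(0,0))/3, solve for T(1,0):
4·T(1,0) = 3·0.031147 + 0.033390 = 0.126831
T(1,0) = 0.031708

0.0317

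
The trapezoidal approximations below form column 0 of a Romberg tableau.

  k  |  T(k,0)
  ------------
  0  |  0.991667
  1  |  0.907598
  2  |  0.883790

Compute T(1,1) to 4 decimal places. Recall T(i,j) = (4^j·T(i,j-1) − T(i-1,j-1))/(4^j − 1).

0.8796

Richardson extrapolation on the trapezoidal column (denominator 4−1=3):
T(1,1) = 0.907598 + (0.907598 − 0.991667)/3 = 0.879575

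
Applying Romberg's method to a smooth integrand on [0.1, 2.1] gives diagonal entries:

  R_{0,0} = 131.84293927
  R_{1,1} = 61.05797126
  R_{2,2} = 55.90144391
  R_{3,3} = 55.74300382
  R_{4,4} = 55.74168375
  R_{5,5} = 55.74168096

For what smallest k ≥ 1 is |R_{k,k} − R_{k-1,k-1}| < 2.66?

k = 3

|R_{1,1} − R_{0,0}| = 70.78496801 ≥ 2.66
|R_{2,2} − R_{1,1}| = 5.15652735 ≥ 2.66
|R_{3,3} − R_{2,2}| = 0.15844009 < 2.66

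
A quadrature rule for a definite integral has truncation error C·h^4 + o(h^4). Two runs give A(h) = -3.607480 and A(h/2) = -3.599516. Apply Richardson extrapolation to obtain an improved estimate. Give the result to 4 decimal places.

The leading error scales as h^4; refining by a factor of 2 reduces it by 2^4 = 16.
Extrapolated value = (16·A(h/2) − A(h)) / (16 − 1)
= (16·(-3.599516) − (-3.607480)) / 15
= -53.984776 / 15 = -3.598985

-3.5990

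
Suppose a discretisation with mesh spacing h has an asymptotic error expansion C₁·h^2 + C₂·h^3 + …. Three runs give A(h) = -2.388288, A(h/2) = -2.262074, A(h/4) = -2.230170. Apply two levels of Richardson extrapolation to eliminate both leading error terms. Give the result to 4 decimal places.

First eliminate the h^2 term (factor 2^2 = 4):
  B₁ = (4·(-2.262074) − (-2.388288))/3 = -2.220003
  B₂ = (4·(-2.230170) − (-2.262074))/3 = -2.219535
Then eliminate the h^3 term (factor 2^3 = 8):
  (8·(-2.219535) − (-2.220003))/7 = -2.219468

-2.2195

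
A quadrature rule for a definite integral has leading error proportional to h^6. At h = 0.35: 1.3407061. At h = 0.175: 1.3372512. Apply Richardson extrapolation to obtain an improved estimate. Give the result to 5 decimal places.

1.33720

The leading error scales as h^6; refining by a factor of 2 reduces it by 2^6 = 64.
Extrapolated value = (64·A(h/2) − A(h)) / (64 − 1)
= (64·1.3372512 − 1.3407061) / 63
= 84.2433707 / 63 = 1.3371964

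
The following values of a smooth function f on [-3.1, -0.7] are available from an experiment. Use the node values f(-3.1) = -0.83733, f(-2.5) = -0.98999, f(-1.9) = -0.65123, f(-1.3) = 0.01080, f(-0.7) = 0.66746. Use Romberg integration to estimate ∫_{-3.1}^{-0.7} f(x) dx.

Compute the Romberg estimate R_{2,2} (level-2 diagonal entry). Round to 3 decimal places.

R_{0,0} (trapezoid, 1 panel, h=2.4000): -0.20384
R_{1,0} (trapezoid, 2 panels, h=1.2000): -0.88340
R_{2,0} (trapezoid, 4 panels, h=0.6000): -1.02921
R_{1,1} = -0.88340 + (-0.88340 − (-0.20384))/3 = -1.10992
R_{2,1} = -1.02921 + (-1.02921 − (-0.88340))/3 = -1.07781
R_{2,2} = -1.07781 + (-1.07781 − (-1.10992))/15 = -1.07567

-1.076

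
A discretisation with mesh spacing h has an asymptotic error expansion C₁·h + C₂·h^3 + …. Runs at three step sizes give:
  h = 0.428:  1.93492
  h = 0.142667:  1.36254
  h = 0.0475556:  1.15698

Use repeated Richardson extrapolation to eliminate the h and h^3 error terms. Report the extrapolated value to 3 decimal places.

First eliminate the h term (factor 3^1 = 3):
  B₁ = (3·1.36254 − 1.93492)/2 = 1.07635
  B₂ = (3·1.15698 − 1.36254)/2 = 1.05420
Then eliminate the h^3 term (factor 3^3 = 27):
  (27·1.05420 − 1.07635)/26 = 1.05335

1.053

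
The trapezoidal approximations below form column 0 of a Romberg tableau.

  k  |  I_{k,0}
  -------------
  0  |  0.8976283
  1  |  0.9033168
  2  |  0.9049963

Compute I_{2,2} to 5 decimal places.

Richardson extrapolation on the trapezoidal column (denominator 4−1=3):
I_{1,1} = 0.9033168 + (0.9033168 − 0.8976283)/3 = 0.9052130
I_{2,1} = 0.9049963 + (0.9049963 − 0.9033168)/3 = 0.9055561
I_{2,2} = 0.9055561 + (0.9055561 − 0.9052130)/15 = 0.9055790
(Column j=1 coincides with Simpson's rule on the same nodes.)

0.90558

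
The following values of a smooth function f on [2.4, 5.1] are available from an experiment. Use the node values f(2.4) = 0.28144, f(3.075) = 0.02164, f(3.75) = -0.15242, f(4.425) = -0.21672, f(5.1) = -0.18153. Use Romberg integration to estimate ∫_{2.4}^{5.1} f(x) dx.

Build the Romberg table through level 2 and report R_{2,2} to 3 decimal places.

R_{0,0} (trapezoid, 1 panel, h=2.7000): 0.13488
R_{1,0} (trapezoid, 2 panels, h=1.3500): -0.13833
R_{2,0} (trapezoid, 4 panels, h=0.6750): -0.20084
R_{1,1} = -0.13833 + (-0.13833 − 0.13488)/3 = -0.22940
R_{2,1} = -0.20084 + (-0.20084 − (-0.13833))/3 = -0.22168
R_{2,2} = -0.22168 + (-0.22168 − (-0.22940))/15 = -0.22117

-0.221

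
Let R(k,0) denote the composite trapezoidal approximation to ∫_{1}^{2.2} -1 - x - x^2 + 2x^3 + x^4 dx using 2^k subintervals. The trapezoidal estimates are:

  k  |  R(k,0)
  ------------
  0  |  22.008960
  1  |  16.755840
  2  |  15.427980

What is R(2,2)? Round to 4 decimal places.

R(1,1) = 16.755840 + (16.755840 − 22.008960)/3 = 15.004800
R(2,1) = 15.427980 + (15.427980 − 16.755840)/3 = 14.985360
R(2,2) = 14.985360 + (14.985360 − 15.004800)/15 = 14.984064

14.9841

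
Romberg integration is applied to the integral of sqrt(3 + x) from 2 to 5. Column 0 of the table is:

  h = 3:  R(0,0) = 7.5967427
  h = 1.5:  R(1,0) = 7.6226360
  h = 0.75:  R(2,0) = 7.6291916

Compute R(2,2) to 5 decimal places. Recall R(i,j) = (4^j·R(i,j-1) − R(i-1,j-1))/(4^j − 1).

7.63138

Richardson extrapolation on the trapezoidal column (denominator 4−1=3):
R(1,1) = 7.6226360 + (7.6226360 − 7.5967427)/3 = 7.6312671
R(2,1) = (4·7.6291916 − 7.6226360) / 3 = 7.6313768
R(2,2) = (16·7.6313768 − 7.6312671) / 15 = 7.6313841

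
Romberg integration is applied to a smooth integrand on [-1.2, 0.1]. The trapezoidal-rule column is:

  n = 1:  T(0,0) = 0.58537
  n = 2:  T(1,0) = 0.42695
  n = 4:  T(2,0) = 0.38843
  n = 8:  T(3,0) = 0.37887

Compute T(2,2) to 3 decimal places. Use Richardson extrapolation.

T(1,1) = (4·0.42695 − 0.58537) / 3 = 0.37414
T(2,1) = 0.38843 + (0.38843 − 0.42695)/3 = 0.37559
T(2,2) = 0.37559 + (0.37559 − 0.37414)/15 = 0.37569

0.376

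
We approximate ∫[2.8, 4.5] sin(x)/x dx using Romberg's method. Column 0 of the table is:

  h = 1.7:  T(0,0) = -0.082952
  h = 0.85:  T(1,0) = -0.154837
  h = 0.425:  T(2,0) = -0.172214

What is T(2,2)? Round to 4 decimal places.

-0.1780

Richardson extrapolation on the trapezoidal column (denominator 4−1=3):
T(1,1) = -0.154837 + (-0.154837 − (-0.082952))/3 = -0.178799
T(2,1) = -0.172214 + (-0.172214 − (-0.154837))/3 = -0.178006
T(2,2) = (16·(-0.178006) − (-0.178799)) / 15 = -0.177953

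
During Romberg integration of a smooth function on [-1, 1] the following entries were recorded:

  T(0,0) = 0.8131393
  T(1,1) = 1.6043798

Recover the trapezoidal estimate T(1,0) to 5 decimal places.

1.40657

From T(1,1) = (4·T(1,0) − T(0,0))/3, solve for T(1,0):
4·T(1,0) = 3·1.6043798 + 0.8131393 = 5.6262787
T(1,0) = 1.4065697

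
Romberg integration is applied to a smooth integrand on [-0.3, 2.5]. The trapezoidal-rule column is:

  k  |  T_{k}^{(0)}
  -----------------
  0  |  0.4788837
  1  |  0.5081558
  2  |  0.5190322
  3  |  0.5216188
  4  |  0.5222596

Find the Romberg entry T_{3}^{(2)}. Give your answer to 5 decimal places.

T_{2}^{(1)} = (4·0.5190322 − 0.5081558) / 3 = 0.5226577
T_{3}^{(1)} = 0.5216188 + (0.5216188 − 0.5190322)/3 = 0.5224810
T_{3}^{(2)} = (16·0.5224810 − 0.5226577) / 15 = 0.5224692

0.52247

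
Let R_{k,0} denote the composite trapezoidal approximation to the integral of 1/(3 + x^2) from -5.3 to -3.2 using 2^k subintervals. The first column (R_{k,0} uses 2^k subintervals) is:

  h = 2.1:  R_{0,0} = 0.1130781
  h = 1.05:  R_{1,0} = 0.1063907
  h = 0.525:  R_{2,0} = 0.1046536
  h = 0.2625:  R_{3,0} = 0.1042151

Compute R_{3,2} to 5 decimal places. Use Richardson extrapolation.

0.10407

R_{2,1} = (4·0.1046536 − 0.1063907) / 3 = 0.1040746
R_{3,1} = (4·0.1042151 − 0.1046536) / 3 = 0.1040689
R_{3,2} = (16·0.1040689 − 0.1040746) / 15 = 0.1040685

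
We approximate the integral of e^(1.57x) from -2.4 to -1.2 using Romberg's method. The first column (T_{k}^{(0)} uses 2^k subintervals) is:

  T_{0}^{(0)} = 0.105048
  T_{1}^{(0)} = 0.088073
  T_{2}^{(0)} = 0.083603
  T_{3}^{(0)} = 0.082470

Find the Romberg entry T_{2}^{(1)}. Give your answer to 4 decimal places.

0.0821

T_{2}^{(1)} = (4·0.083603 − 0.088073) / 3 = 0.082113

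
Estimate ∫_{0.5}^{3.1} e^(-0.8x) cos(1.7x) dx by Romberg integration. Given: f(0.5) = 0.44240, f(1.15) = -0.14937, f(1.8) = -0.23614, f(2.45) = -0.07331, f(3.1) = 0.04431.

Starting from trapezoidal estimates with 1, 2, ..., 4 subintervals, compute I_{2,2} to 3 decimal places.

I_{0,0} (trapezoid, 1 panel, h=2.6000): 0.63272
I_{1,0} (trapezoid, 2 panels, h=1.3000): 0.00938
I_{2,0} (trapezoid, 4 panels, h=0.6500): -0.14005
I_{1,1} = 0.00938 + (0.00938 − 0.63272)/3 = -0.19840
I_{2,1} = -0.14005 + (-0.14005 − 0.00938)/3 = -0.18986
I_{2,2} = -0.18986 + (-0.18986 − (-0.19840))/15 = -0.18929

-0.189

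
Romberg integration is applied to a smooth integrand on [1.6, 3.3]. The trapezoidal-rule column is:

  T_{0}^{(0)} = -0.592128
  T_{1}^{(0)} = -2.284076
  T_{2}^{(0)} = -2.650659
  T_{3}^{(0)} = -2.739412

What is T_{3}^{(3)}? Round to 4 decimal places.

-2.7688

T_{1}^{(1)} = -2.284076 + (-2.284076 − (-0.592128))/3 = -2.848059
T_{2}^{(1)} = -2.650659 + (-2.650659 − (-2.284076))/3 = -2.772853
T_{3}^{(1)} = (4·(-2.739412) − (-2.650659)) / 3 = -2.768996
T_{2}^{(2)} = (16·(-2.772853) − (-2.848059)) / 15 = -2.767839
T_{3}^{(2)} = (16·(-2.768996) − (-2.772853)) / 15 = -2.768739
T_{3}^{(3)} = -2.768739 + (-2.768739 − (-2.767839))/63 = -2.768753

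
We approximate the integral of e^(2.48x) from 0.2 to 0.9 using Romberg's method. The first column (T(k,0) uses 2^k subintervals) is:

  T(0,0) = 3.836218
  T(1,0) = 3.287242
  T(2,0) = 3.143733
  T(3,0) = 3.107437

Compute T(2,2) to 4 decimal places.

T(1,1) = 3.287242 + (3.287242 − 3.836218)/3 = 3.104250
T(2,1) = (4·3.143733 − 3.287242) / 3 = 3.095897
T(2,2) = (16·3.095897 − 3.104250) / 15 = 3.095340

3.0953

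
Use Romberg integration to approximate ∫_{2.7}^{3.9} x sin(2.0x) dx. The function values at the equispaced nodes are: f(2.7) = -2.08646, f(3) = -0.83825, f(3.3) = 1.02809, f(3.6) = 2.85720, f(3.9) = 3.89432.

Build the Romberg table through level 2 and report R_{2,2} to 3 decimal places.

1.195

R_{0,0} (trapezoid, 1 panel, h=1.2000): 1.08472
R_{1,0} (trapezoid, 2 panels, h=0.6000): 1.15921
R_{2,0} (trapezoid, 4 panels, h=0.3000): 1.18529
R_{1,1} = 1.15921 + (1.15921 − 1.08472)/3 = 1.18404
R_{2,1} = 1.18529 + (1.18529 − 1.15921)/3 = 1.19398
R_{2,2} = 1.19398 + (1.19398 − 1.18404)/15 = 1.19464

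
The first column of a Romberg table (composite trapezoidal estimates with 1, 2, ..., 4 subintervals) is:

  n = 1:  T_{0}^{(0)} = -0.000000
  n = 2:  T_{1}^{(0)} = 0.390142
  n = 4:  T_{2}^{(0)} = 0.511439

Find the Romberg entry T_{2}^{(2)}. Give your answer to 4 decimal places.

0.5540

Richardson extrapolation on the trapezoidal column (denominator 4−1=3):
T_{1}^{(1)} = 0.390142 + (0.390142 − -0.000000)/3 = 0.520189
T_{2}^{(1)} = (4·0.511439 − 0.390142) / 3 = 0.551871
T_{2}^{(2)} = (16·0.551871 − 0.520189) / 15 = 0.553983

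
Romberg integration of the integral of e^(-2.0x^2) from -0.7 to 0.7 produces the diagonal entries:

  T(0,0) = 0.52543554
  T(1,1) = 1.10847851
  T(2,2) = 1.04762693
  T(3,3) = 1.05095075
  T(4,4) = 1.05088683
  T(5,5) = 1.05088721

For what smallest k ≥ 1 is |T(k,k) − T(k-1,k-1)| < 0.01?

|T(1,1) − T(0,0)| = 0.58304297 ≥ 0.01
|T(2,2) − T(1,1)| = 0.06085158 ≥ 0.01
|T(3,3) − T(2,2)| = 0.00332382 < 0.01

k = 3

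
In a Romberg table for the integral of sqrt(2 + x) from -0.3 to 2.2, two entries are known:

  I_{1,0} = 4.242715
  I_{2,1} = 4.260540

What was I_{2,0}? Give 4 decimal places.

4.2561

From I_{2,1} = (4·I_{2,0} − I_{1,0})/3, solve for I_{2,0}:
4·I_{2,0} = 3·4.260540 + 4.242715 = 17.024335
I_{2,0} = 4.256084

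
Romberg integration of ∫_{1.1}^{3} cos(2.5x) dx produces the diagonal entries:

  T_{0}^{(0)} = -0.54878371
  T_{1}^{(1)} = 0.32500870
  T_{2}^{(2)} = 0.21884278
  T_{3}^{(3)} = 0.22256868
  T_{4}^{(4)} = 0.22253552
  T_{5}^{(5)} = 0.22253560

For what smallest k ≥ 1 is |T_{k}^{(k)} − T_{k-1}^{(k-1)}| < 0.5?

|T_{1}^{(1)} − T_{0}^{(0)}| = 0.87379241 ≥ 0.5
|T_{2}^{(2)} − T_{1}^{(1)}| = 0.10616592 < 0.5

k = 2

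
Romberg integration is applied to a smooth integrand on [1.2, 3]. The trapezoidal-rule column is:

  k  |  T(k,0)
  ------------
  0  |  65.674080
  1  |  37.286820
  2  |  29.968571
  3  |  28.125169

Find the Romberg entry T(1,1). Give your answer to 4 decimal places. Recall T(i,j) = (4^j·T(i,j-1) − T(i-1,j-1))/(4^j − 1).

T(1,1) = (4·37.286820 − 65.674080) / 3 = 27.824400

27.8244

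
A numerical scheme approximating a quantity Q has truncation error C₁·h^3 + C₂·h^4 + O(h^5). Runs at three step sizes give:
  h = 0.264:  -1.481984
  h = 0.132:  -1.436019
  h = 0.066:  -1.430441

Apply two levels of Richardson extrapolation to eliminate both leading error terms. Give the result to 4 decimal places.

First eliminate the h^3 term (factor 2^3 = 8):
  B₁ = (8·(-1.436019) − (-1.481984))/7 = -1.429453
  B₂ = (8·(-1.430441) − (-1.436019))/7 = -1.429644
Then eliminate the h^4 term (factor 2^4 = 16):
  (16·(-1.429644) − (-1.429453))/15 = -1.429657

-1.4297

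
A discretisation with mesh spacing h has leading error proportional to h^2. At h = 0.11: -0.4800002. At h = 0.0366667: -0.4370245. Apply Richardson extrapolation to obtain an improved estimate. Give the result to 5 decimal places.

-0.43165

Extrapolated value = (9·A(h/3) − A(h)) / (9 − 1)
= (9·(-0.4370245) − (-0.4800002)) / 8
= -3.4532203 / 8 = -0.4316525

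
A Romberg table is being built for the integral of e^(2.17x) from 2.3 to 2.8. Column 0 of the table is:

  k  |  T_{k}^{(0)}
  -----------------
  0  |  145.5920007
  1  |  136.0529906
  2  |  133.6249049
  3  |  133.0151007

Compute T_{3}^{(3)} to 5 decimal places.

132.81158

Richardson extrapolation on the trapezoidal column (denominator 4−1=3):
T_{1}^{(1)} = 136.0529906 + (136.0529906 − 145.5920007)/3 = 132.8733206
T_{2}^{(1)} = 133.6249049 + (133.6249049 − 136.0529906)/3 = 132.8155430
T_{3}^{(1)} = (4·133.0151007 − 133.6249049) / 3 = 132.8118326
T_{2}^{(2)} = 132.8155430 + (132.8155430 − 132.8733206)/15 = 132.8116912
T_{3}^{(2)} = (16·132.8118326 − 132.8155430) / 15 = 132.8115852
T_{3}^{(3)} = 132.8115852 + (132.8115852 − 132.8116912)/63 = 132.8115835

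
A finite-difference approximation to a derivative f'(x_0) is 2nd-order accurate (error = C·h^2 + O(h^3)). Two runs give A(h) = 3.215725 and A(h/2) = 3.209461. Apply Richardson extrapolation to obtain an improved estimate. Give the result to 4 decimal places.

3.2074

The leading error scales as h^2; refining by a factor of 2 reduces it by 2^2 = 4.
Extrapolated value = (4·A(h/2) − A(h)) / (4 − 1)
= (4·3.209461 − 3.215725) / 3
= 9.622119 / 3 = 3.207373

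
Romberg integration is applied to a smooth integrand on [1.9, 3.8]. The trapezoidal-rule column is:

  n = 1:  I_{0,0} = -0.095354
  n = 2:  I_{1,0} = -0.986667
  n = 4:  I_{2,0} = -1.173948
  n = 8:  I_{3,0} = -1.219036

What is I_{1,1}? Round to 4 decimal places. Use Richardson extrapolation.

Richardson extrapolation on the trapezoidal column (denominator 4−1=3):
I_{1,1} = (4·(-0.986667) − (-0.095354)) / 3 = -1.283771
(Column j=1 coincides with Simpson's rule on the same nodes.)

-1.2838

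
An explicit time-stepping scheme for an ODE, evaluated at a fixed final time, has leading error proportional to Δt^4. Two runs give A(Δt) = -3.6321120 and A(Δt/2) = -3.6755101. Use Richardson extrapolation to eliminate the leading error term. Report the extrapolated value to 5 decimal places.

-3.67840

The leading error scales as Δt^4; refining by a factor of 2 reduces it by 2^4 = 16.
Extrapolated value = (16·A(Δt/2) − A(Δt)) / (16 − 1)
= (16·(-3.6755101) − (-3.6321120)) / 15
= -55.1760496 / 15 = -3.6784033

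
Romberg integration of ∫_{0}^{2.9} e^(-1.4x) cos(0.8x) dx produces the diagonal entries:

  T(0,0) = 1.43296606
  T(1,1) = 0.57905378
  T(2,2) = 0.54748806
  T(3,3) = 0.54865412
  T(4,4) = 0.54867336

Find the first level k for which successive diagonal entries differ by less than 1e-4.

k = 4

|T(1,1) − T(0,0)| = 0.85391228 ≥ 1e-4
|T(2,2) − T(1,1)| = 0.03156572 ≥ 1e-4
|T(3,3) − T(2,2)| = 0.00116606 ≥ 1e-4
|T(4,4) − T(3,3)| = 0.00001924 < 1e-4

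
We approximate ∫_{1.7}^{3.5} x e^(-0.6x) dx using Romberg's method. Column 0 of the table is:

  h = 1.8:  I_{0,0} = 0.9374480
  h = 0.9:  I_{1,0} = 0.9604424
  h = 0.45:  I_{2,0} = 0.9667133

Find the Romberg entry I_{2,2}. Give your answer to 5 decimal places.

I_{1,1} = (4·0.9604424 − 0.9374480) / 3 = 0.9681072
I_{2,1} = 0.9667133 + (0.9667133 − 0.9604424)/3 = 0.9688036
I_{2,2} = 0.9688036 + (0.9688036 − 0.9681072)/15 = 0.9688500

0.96885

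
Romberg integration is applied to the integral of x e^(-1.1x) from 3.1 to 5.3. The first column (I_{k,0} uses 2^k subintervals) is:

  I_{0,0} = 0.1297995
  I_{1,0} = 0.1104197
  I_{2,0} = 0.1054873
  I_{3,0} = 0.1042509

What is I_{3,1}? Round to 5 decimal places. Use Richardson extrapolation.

0.10384

Richardson extrapolation on the trapezoidal column (denominator 4−1=3):
I_{3,1} = 0.1042509 + (0.1042509 − 0.1054873)/3 = 0.1038388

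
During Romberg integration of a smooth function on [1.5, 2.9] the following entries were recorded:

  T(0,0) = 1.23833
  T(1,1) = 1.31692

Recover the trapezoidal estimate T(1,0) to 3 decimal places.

From T(1,1) = (4·T(1,0) − T(0,0))/3, solve for T(1,0):
4·T(1,0) = 3·1.31692 + 1.23833 = 5.18909
T(1,0) = 1.29727

1.297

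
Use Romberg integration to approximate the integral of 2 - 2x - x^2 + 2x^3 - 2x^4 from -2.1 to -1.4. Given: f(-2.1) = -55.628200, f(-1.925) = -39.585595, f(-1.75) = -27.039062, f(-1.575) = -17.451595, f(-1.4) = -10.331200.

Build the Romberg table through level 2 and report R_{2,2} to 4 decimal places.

-20.3107

R_{0,0} (trapezoid, 1 panel, h=0.7000): -23.085790
R_{1,0} (trapezoid, 2 panels, h=0.3500): -21.006567
R_{2,0} (trapezoid, 4 panels, h=0.1750): -20.484792
R_{1,1} = -21.006567 + (-21.006567 − (-23.085790))/3 = -20.313493
R_{2,1} = -20.484792 + (-20.484792 − (-21.006567))/3 = -20.310867
R_{2,2} = -20.310867 + (-20.310867 − (-20.313493))/15 = -20.310692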